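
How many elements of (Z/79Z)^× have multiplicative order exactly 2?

1

φ(79) = 79 − 1 = 78 = 2 · 3 · 13.
(Z/79Z)^× is cyclic (|G| = 78); a cyclic group of order m has exactly φ(d) elements of each order d | m, and none otherwise.
2 | 78, and φ(2) = 2 − 1 = 1.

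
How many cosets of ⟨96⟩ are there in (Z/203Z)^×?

Since 96 ∈ (Z/203Z)^×, its order divides φ(203) = φ(7·29) = (7−1)·(29−1) = 6·28 = 168 = 2^3 · 3 · 7.
Divisors of 168: 1, 2, 3, 4, 6, 7, 8, 12, 14, 21, 24, 28, 42, 56, 84, 168.
Evaluate successive powers at the divisors of 168:
96^1 ≡ 96 (mod 203)
96^2 ≡ 81 (mod 203)
96^3 ≡ 62 (mod 203)
96^4 ≡ 65 (mod 203)
96^6 ≡ 190 (mod 203)
96^7 ≡ 173 (mod 203)
96^8 ≡ 165 (mod 203)
96^12 ≡ 169 (mod 203)
96^14 ≡ 88 (mod 203)
96^21 ≡ 202 (mod 203)
96^24 ≡ 141 (mod 203)
96^28 ≡ 30 (mod 203)
96^42 ≡ 1 (mod 203) ✓
Thus |⟨96⟩| = ord(96) = 42.
[(Z/203Z)^× : ⟨96⟩] = 168/42 = 4.

4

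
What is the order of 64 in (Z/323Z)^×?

12

ord(64) | φ(323) = φ(17·19) = (17−1)·(19−1) = 16·18 = 288 = 2^5 · 3^2.
Divisors of 288: 1, 2, 3, 4, 6, 8, 9, 12, 16, 18, 24, 32, 36, 48, 72, 96, 144, 288.
Check 64^d mod 323 for each divisor in increasing order:
64^1 ≡ 64 (mod 323)
64^2 ≡ 220 (mod 323)
64^3 ≡ 191 (mod 323)
64^4 ≡ 273 (mod 323)
64^6 ≡ 305 (mod 323)
64^8 ≡ 239 (mod 323)
64^9 ≡ 115 (mod 323)
64^12 ≡ 1 (mod 323) ✓
Hence ord(64) = 12.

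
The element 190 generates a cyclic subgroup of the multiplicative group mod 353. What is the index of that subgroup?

By Lagrange's theorem, ord_353(190) divides φ(353) = 353 − 1 = 352 = 2^5 · 11.
Divisors of 352: 1, 2, 4, 8, 11, 16, 22, 32, 44, 88, 176, 352.
Evaluate successive powers at the divisors of 352:
190^1 ≡ 190 (mod 353)
190^2 ≡ 94 (mod 353)
190^4 ≡ 11 (mod 353)
190^8 ≡ 121 (mod 353)
190^11 ≡ 347 (mod 353)
190^16 ≡ 168 (mod 353)
190^22 ≡ 36 (mod 353)
190^32 ≡ 337 (mod 353)
190^44 ≡ 237 (mod 353)
190^88 ≡ 42 (mod 353)
190^176 ≡ 352 (mod 353)
190^352 ≡ 1 (mod 353) ✓
Thus |⟨190⟩| = ord(190) = 352.
[(Z/353Z)^× : ⟨190⟩] = 352/352 = 1.

1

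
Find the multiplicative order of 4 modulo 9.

Since 4 ∈ (Z/9Z)^×, its order divides φ(9) = φ(3^2) = 3·(3−1) = 6 = 2 · 3.
Divisors of 6: 1, 2, 3, 6.
Test each divisor d:
4^1 ≡ 4
4^2 ≡ 7
4^3 ≡ 1
The smallest such exponent is 3, so the order of 4 is 3.

3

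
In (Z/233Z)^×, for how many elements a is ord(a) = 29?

28

φ(233) = 233 − 1 = 232 = 2^3 · 29.
(Z/233Z)^× is cyclic (|G| = 232); a cyclic group of order m has exactly φ(d) elements of each order d | m, and none otherwise.
29 | 232, and φ(29) = 29 − 1 = 28.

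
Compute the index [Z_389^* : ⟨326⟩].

Since 326 ∈ (Z/389Z)^×, its order divides φ(389) = 389 − 1 = 388 = 2^2 · 97.
Divisors of 388: 1, 2, 4, 97, 194, 388.
Test each divisor d:
326^1 ≡ 326
326^2 ≡ 79
326^4 ≡ 17
326^97 ≡ 1
The order of 326 is 97, so the subgroup it generates has 97 elements.
[(Z/389Z)^× : ⟨326⟩] = 388/97 = 4.

4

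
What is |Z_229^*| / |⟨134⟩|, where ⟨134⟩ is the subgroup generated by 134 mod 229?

76

Since 134 ∈ (Z/229Z)^×, its order divides φ(229) = 229 − 1 = 228 = 2^2 · 3 · 19.
Divisors of 228: 1, 2, 3, 4, 6, 12, 19, 38, 57, 76, 114, 228.
Compute 134^d (mod 229) for the divisors d until we hit 1:
134^1 ≡ 134 (mod 229)
134^2 ≡ 94 (mod 229)
134^3 ≡ 1 (mod 229) ✓
Thus |⟨134⟩| = ord(134) = 3.
Index = |(Z/229Z)^×| / |⟨134⟩| = 228 / 3 = 76.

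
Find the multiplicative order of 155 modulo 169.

26

The order of 155 must divide φ(169) = φ(13^2) = 13·(13−1) = 156 = 2^2 · 3 · 13.
Divisors of 156: 1, 2, 3, 4, 6, 12, 13, 26, 39, 52, 78, 156.
Test each divisor d:
155^1 ≡ 155
155^2 ≡ 27
155^3 ≡ 129
155^4 ≡ 53
155^6 ≡ 79
155^12 ≡ 157
155^13 ≡ 168
155^26 ≡ 1
The smallest such exponent is 26, so the order of 155 is 26.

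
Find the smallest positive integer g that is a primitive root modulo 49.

φ(49) = φ(7^2) = 7·(7−1) = 42 = 2 · 3 · 7.
Test candidates g = 2, 3, … against the prime factors q ∈ {2, 3, 7} of φ(49): g is a generator iff g^(42/q) ≢ 1 for every such q.
g = 2: 2^21 ≡ 1 — hits 1, so not a primitive root.
g = 3: 3^21 ≡ 48; 3^14 ≡ 30; 3^6 ≡ 43 — none is 1, so 3 is a primitive root.
The smallest primitive root modulo 49 is 3.

3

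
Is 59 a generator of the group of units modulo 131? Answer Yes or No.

No

φ(131) = 131 − 1 = 130 = 2 · 5 · 13.
An element g generates (Z/131Z)^× iff g^(130/q) ≢ 1 (mod 131) for each prime q ∈ {2, 5, 13}.
59^65 ≡ 1 (mod 131)  [q = 2: ≡ 1 ✗]
59^26 ≡ 58 (mod 131)  [q = 5: ≢ 1 ✓]
59^10 ≡ 84 (mod 131)  [q = 13: ≢ 1 ✓]
Since 59^65 ≡ 1, the order of 59 divides 65 < 130, so 59 is not a primitive root.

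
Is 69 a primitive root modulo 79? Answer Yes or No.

No

φ(79) = 79 − 1 = 78 = 2 · 3 · 13.
Test 69^(78/q) mod 79 for each prime factor q of 78:
69^39 ≡ 78 (mod 79)  [q = 2: ≢ 1 ✓]
69^26 ≡ 1 (mod 79)  [q = 3: ≡ 1 ✗]
69^6 ≡ 18 (mod 79)  [q = 13: ≢ 1 ✓]
Since 69^26 ≡ 1, the order of 69 divides 26 < 78, so 69 is not a primitive root.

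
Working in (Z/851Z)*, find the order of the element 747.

198

ord(747) | φ(851) = φ(23·37) = (23−1)·(37−1) = 22·36 = 792 = 2^3 · 3^2 · 11.
Divisors of 792: 1, 2, 3, 4, 6, 8, 9, 11, 12, 18, 22, 24, 33, 36, 44, 66, 72, 88, 99, 132, 198, 264, 396, 792.
Test each divisor d:
747^1 ≡ 747
747^2 ≡ 604
747^3 ≡ 158
747^4 ≡ 588
747^6 ≡ 285
747^8 ≡ 238
747^9 ≡ 778
747^11 ≡ 160
747^12 ≡ 380
747^18 ≡ 223
747^22 ≡ 70
747^24 ≡ 581
747^33 ≡ 137
747^36 ≡ 371
747^44 ≡ 645
747^66 ≡ 47
747^72 ≡ 630
747^88 ≡ 737
747^99 ≡ 482
747^132 ≡ 507
747^198 ≡ 1
The smallest such exponent is 198, so the order of 747 is 198.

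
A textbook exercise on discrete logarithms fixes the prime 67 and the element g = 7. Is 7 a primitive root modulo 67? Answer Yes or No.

Yes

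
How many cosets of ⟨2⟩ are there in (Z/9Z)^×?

Since 2 ∈ (Z/9Z)^×, its order divides φ(9) = φ(3^2) = 3·(3−1) = 6 = 2 · 3.
Divisors of 6: 1, 2, 3, 6.
Evaluate successive powers at the divisors of 6:
2^1 ≡ 2 (mod 9)
2^2 ≡ 4 (mod 9)
2^3 ≡ 8 (mod 9)
2^6 ≡ 1 (mod 9) ✓
Thus |⟨2⟩| = ord(2) = 6.
The index is φ(9) / ord(2) = 6 / 6 = 1.

1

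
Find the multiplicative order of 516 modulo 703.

Since 516 ∈ (Z/703Z)^×, its order divides φ(703) = φ(19·37) = (19−1)·(37−1) = 18·36 = 648 = 2^3 · 3^4.
Divisors of 648: 1, 2, 3, 4, 6, 8, 9, 12, 18, 24, 27, 36, 54, 72, 81, 108, 162, 216, 324, 648.
Test each divisor d:
516^1 ≡ 516 (mod 703)
516^2 ≡ 522 (mod 703)
516^3 ≡ 103 (mod 703)
516^4 ≡ 423 (mod 703)
516^6 ≡ 64 (mod 703)
516^8 ≡ 367 (mod 703)
516^9 ≡ 265 (mod 703)
516^12 ≡ 581 (mod 703)
516^18 ≡ 628 (mod 703)
516^24 ≡ 121 (mod 703)
516^27 ≡ 512 (mod 703)
516^36 ≡ 1 (mod 703) ✓
The smallest such exponent is 36, so the order of 516 is 36.

36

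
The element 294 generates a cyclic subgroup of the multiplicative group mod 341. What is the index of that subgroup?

By Lagrange's theorem, ord_341(294) divides φ(341) = φ(11·31) = (11−1)·(31−1) = 10·30 = 300 = 2^2 · 3 · 5^2.
Divisors of 300: 1, 2, 3, 4, 5, 6, 10, 12, 15, 20, 25, 30, 50, 60, 75, 100, 150, 300.
Compute 294^d (mod 341) for the divisors d until we hit 1:
294^1 ≡ 294 (mod 341)
294^2 ≡ 163 (mod 341)
294^3 ≡ 182 (mod 341)
294^4 ≡ 312 (mod 341)
294^5 ≡ 340 (mod 341)
294^6 ≡ 47 (mod 341)
294^10 ≡ 1 (mod 341) ✓
Thus |⟨294⟩| = ord(294) = 10.
The index is φ(341) / ord(294) = 300 / 10 = 30.

30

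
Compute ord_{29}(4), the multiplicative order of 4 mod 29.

14

ord(4) | φ(29) = 29 − 1 = 28 = 2^2 · 7.
Divisors of 28: 1, 2, 4, 7, 14, 28.
Test each divisor d:
4^1 ≡ 4 (mod 29)
4^2 ≡ 16 (mod 29)
4^4 ≡ 24 (mod 29)
4^7 ≡ 28 (mod 29)
4^14 ≡ 1 (mod 29) ✓
Therefore the multiplicative order of 4 modulo 29 is 14.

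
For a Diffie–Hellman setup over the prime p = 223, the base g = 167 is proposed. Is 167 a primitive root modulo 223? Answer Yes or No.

No

φ(223) = 223 − 1 = 222 = 2 · 3 · 37.
It suffices to check that the order of 167 is not a proper divisor of 222: compute 167^(222/q) for q ∈ {2, 3, 37}.
167^111 ≡ 222 (mod 223)  [q = 2: ≢ 1 ✓]
167^74 ≡ 1 (mod 223)  [q = 3: ≡ 1 ✗]
167^6 ≡ 68 (mod 223)  [q = 37: ≢ 1 ✓]
The check at q = 3 fails, so 167 generates a proper subgroup.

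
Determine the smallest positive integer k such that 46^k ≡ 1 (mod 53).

13

Since 46 ∈ (Z/53Z)^×, its order divides φ(53) = 53 − 1 = 52 = 2^2 · 13.
Divisors of 52: 1, 2, 4, 13, 26, 52.
Check 46^d mod 53 for each divisor in increasing order:
46^1 ≡ 46 (mod 53)
46^2 ≡ 49 (mod 53)
46^4 ≡ 16 (mod 53)
46^13 ≡ 1 (mod 53) ✓
Hence ord(46) = 13.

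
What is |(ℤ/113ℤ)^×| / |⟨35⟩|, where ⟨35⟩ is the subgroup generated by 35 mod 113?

By Lagrange's theorem, ord_113(35) divides φ(113) = 113 − 1 = 112 = 2^4 · 7.
Divisors of 112: 1, 2, 4, 7, 8, 14, 16, 28, 56, 112.
Check 35^d mod 113 for each divisor in increasing order:
35^1 ≡ 35
35^2 ≡ 95
35^4 ≡ 98
35^7 ≡ 71
35^8 ≡ 112
35^14 ≡ 69
35^16 ≡ 1
So ord_113(35) = 16, hence |⟨35⟩| = 16.
[(Z/113Z)^× : ⟨35⟩] = 112/16 = 7.

7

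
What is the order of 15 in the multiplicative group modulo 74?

The order of 15 must divide φ(74) = φ(2)·φ(37) = 1·36 = 36 = 2^2 · 3^2.
Divisors of 36: 1, 2, 3, 4, 6, 9, 12, 18, 36.
Test each divisor d:
15^1 ≡ 15 (mod 74)
15^2 ≡ 3 (mod 74)
15^3 ≡ 45 (mod 74)
15^4 ≡ 9 (mod 74)
15^6 ≡ 27 (mod 74)
15^9 ≡ 31 (mod 74)
15^12 ≡ 63 (mod 74)
15^18 ≡ 73 (mod 74)
15^36 ≡ 1 (mod 74) ✓
Hence ord(15) = 36.

36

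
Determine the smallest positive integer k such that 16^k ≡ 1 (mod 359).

179

By Lagrange's theorem, ord_359(16) divides φ(359) = 359 − 1 = 358 = 2 · 179.
Divisors of 358: 1, 2, 179, 358.
Compute 16^d (mod 359) for the divisors d until we hit 1:
16^1 ≡ 16 (mod 359)
16^2 ≡ 256 (mod 359)
16^179 ≡ 1 (mod 359) ✓
Therefore the multiplicative order of 16 modulo 359 is 179.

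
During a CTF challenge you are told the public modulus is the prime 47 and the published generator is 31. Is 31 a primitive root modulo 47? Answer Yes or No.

φ(47) = 47 − 1 = 46 = 2 · 23.
It suffices to check that the order of 31 is not a proper divisor of 46: compute 31^(46/q) for q ∈ {2, 23}.
31^23 ≡ 46 (mod 47)  [q = 2: ≢ 1 ✓]
31^2 ≡ 21 (mod 47)  [q = 23: ≢ 1 ✓]
None equal 1, so ord_47(31) = 46: 31 is a primitive root.

Yes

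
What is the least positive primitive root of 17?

φ(17) = 17 − 1 = 16 = 2^4.
Test candidates g = 2, 3, … against the prime factors q ∈ {2} of φ(17): g is a generator iff g^(16/q) ≢ 1 for every such q.
g = 2: 2^8 ≡ 1 — hits 1, so not a primitive root.
g = 3: 3^8 ≡ 16 — none is 1, so 3 is a primitive root.
The smallest primitive root modulo 17 is 3.

3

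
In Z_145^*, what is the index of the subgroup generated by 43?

4

Since 43 ∈ (Z/145Z)^×, its order divides φ(145) = φ(5·29) = (5−1)·(29−1) = 4·28 = 112 = 2^4 · 7.
Divisors of 112: 1, 2, 4, 7, 8, 14, 16, 28, 56, 112.
Check 43^d mod 145 for each divisor in increasing order:
43^1 ≡ 43 (mod 145)
43^2 ≡ 109 (mod 145)
43^4 ≡ 136 (mod 145)
43^7 ≡ 12 (mod 145)
43^8 ≡ 81 (mod 145)
43^14 ≡ 144 (mod 145)
43^16 ≡ 36 (mod 145)
43^28 ≡ 1 (mod 145) ✓
So ord_145(43) = 28, hence |⟨43⟩| = 28.
Index = |(Z/145Z)^×| / |⟨43⟩| = 112 / 28 = 4.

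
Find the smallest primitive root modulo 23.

5

φ(23) = 23 − 1 = 22 = 2 · 11.
g is a primitive root iff g^(22/q) ≢ 1 (mod 23) for each prime q ∈ {2, 11}.
g = 2: 2^11 ≡ 1 — hits 1, so not a primitive root.
g = 3: 3^11 ≡ 1 — hits 1, so not a primitive root.
g = 4: 4^11 ≡ 1 — hits 1, so not a primitive root.
g = 5: 5^11 ≡ 22; 5^2 ≡ 2 — none is 1, so 5 is a primitive root.
Hence the least primitive root of 23 is 5.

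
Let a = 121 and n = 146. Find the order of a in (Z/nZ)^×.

36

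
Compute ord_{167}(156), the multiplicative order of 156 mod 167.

166

By Lagrange's theorem, ord_167(156) divides φ(167) = 167 − 1 = 166 = 2 · 83.
Divisors of 166: 1, 2, 83, 166.
Check 156^d mod 167 for each divisor in increasing order:
156^1 ≡ 156 (mod 167)
156^2 ≡ 121 (mod 167)
156^83 ≡ 166 (mod 167)
156^166 ≡ 1 (mod 167) ✓
Therefore the multiplicative order of 156 modulo 167 is 166.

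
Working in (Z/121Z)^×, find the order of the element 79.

By Lagrange's theorem, ord_121(79) divides φ(121) = φ(11^2) = 11·(11−1) = 110 = 2 · 5 · 11.
Divisors of 110: 1, 2, 5, 10, 11, 22, 55, 110.
Compute 79^d (mod 121) for the divisors d until we hit 1:
79^1 ≡ 79 (mod 121)
79^2 ≡ 70 (mod 121)
79^5 ≡ 21 (mod 121)
79^10 ≡ 78 (mod 121)
79^11 ≡ 112 (mod 121)
79^22 ≡ 81 (mod 121)
79^55 ≡ 120 (mod 121)
79^110 ≡ 1 (mod 121) ✓
Therefore the multiplicative order of 79 modulo 121 is 110.

110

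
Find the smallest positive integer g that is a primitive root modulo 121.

φ(121) = φ(11^2) = 11·(11−1) = 110 = 2 · 5 · 11.
g is a primitive root iff g^(110/q) ≢ 1 (mod 121) for each prime q ∈ {2, 5, 11}.
g = 2: 2^55 ≡ 120; 2^22 ≡ 81; 2^10 ≡ 56 — none is 1, so 2 is a primitive root.
Hence the least primitive root of 121 is 2.

2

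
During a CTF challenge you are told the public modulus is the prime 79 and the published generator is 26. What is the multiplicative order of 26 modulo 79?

The order of 26 must divide φ(79) = 79 − 1 = 78 = 2 · 3 · 13.
Divisors of 78: 1, 2, 3, 6, 13, 26, 39, 78.
Test each divisor d:
26^1 ≡ 26 (mod 79)
26^2 ≡ 44 (mod 79)
26^3 ≡ 38 (mod 79)
26^6 ≡ 22 (mod 79)
26^13 ≡ 23 (mod 79)
26^26 ≡ 55 (mod 79)
26^39 ≡ 1 (mod 79) ✓
The smallest such exponent is 39, so the order of 26 is 39.

39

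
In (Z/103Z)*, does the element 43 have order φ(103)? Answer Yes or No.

Yes

φ(103) = 103 − 1 = 102 = 2 · 3 · 17.
An element g generates (Z/103Z)^× iff g^(102/q) ≢ 1 (mod 103) for each prime q ∈ {2, 3, 17}.
43^51 ≡ 102 (mod 103)  [q = 2: ≢ 1 ✓]
43^34 ≡ 46 (mod 103)  [q = 3: ≢ 1 ✓]
43^6 ≡ 81 (mod 103)  [q = 17: ≢ 1 ✓]
Every test exponent gives a nontrivial residue, hence 43 generates the full group.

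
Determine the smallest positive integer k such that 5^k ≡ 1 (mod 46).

Since 5 ∈ (Z/46Z)^×, its order divides φ(46) = φ(2)·φ(23) = 1·22 = 22 = 2 · 11.
Divisors of 22: 1, 2, 11, 22.
Compute 5^d (mod 46) for the divisors d until we hit 1:
5^1 ≡ 5 (mod 46)
5^2 ≡ 25 (mod 46)
5^11 ≡ 45 (mod 46)
5^22 ≡ 1 (mod 46) ✓
So ord_46(5) = 22.

22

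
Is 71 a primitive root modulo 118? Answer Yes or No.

φ(118) = φ(2)·φ(59) = 1·58 = 58 = 2 · 29.
Test 71^(58/q) mod 118 for each prime factor q of 58:
71^29 ≡ 1 (mod 118)  [q = 2: ≡ 1 ✗]
71^2 ≡ 85 (mod 118)  [q = 29: ≢ 1 ✓]
71^29 ≡ 1 shows ord(71) | 29, strictly less than φ(118); not a primitive root.

No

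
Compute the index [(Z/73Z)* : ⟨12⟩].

2

The order of 12 must divide φ(73) = 73 − 1 = 72 = 2^3 · 3^2.
Divisors of 72: 1, 2, 3, 4, 6, 8, 9, 12, 18, 24, 36, 72.
Evaluate successive powers at the divisors of 72:
12^1 ≡ 12 (mod 73)
12^2 ≡ 71 (mod 73)
12^3 ≡ 49 (mod 73)
12^4 ≡ 4 (mod 73)
12^6 ≡ 65 (mod 73)
12^8 ≡ 16 (mod 73)
12^9 ≡ 46 (mod 73)
12^12 ≡ 64 (mod 73)
12^18 ≡ 72 (mod 73)
12^24 ≡ 8 (mod 73)
12^36 ≡ 1 (mod 73) ✓
The order of 12 is 36, so the subgroup it generates has 36 elements.
The index is φ(73) / ord(12) = 72 / 36 = 2.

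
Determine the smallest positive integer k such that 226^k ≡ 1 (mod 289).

ord(226) | φ(289) = φ(17^2) = 17·(17−1) = 272 = 2^4 · 17.
Divisors of 272: 1, 2, 4, 8, 16, 17, 34, 68, 136, 272.
Check 226^d mod 289 for each divisor in increasing order:
226^1 ≡ 226
226^2 ≡ 212
226^4 ≡ 149
226^8 ≡ 237
226^16 ≡ 103
226^17 ≡ 158
226^34 ≡ 110
226^68 ≡ 251
226^136 ≡ 288
226^272 ≡ 1
So ord_289(226) = 272.

272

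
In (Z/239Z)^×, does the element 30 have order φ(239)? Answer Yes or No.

No

φ(239) = 239 − 1 = 238 = 2 · 7 · 17.
It suffices to check that the order of 30 is not a proper divisor of 238: compute 30^(238/q) for q ∈ {2, 7, 17}.
30^119 ≡ 1 (mod 239)  [q = 2: ≡ 1 ✗]
30^34 ≡ 100 (mod 239)  [q = 7: ≢ 1 ✓]
30^14 ≡ 101 (mod 239)  [q = 17: ≢ 1 ✓]
Since 30^119 ≡ 1, the order of 30 divides 119 < 238, so 30 is not a primitive root.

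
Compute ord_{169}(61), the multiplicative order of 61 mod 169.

39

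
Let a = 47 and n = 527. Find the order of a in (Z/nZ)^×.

Since 47 ∈ (Z/527Z)^×, its order divides φ(527) = φ(17·31) = (17−1)·(31−1) = 16·30 = 480 = 2^5 · 3 · 5.
Divisors of 480: 1, 2, 3, 4, 5, 6, 8, 10, 12, 15, 16, 20, 24, 30, 32, 40, 48, 60, 80, 96, 120, 160, 240, 480.
Test each divisor d:
47^1 ≡ 47 (mod 527)
47^2 ≡ 101 (mod 527)
47^3 ≡ 4 (mod 527)
47^4 ≡ 188 (mod 527)
47^5 ≡ 404 (mod 527)
47^6 ≡ 16 (mod 527)
47^8 ≡ 35 (mod 527)
47^10 ≡ 373 (mod 527)
47^12 ≡ 256 (mod 527)
47^15 ≡ 497 (mod 527)
47^16 ≡ 171 (mod 527)
47^20 ≡ 1 (mod 527) ✓
Hence ord(47) = 20.

20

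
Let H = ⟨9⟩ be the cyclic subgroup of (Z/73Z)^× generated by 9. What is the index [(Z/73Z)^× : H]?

The order of 9 must divide φ(73) = 73 − 1 = 72 = 2^3 · 3^2.
Divisors of 72: 1, 2, 3, 4, 6, 8, 9, 12, 18, 24, 36, 72.
Evaluate successive powers at the divisors of 72:
9^1 ≡ 9
9^2 ≡ 8
9^3 ≡ 72
9^4 ≡ 64
9^6 ≡ 1
So ord_73(9) = 6, hence |⟨9⟩| = 6.
[(Z/73Z)^× : ⟨9⟩] = 72/6 = 12.

12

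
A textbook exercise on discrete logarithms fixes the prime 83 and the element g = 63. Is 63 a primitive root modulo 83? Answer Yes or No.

φ(83) = 83 − 1 = 82 = 2 · 41.
An element g generates (Z/83Z)^× iff g^(82/q) ≢ 1 (mod 83) for each prime q ∈ {2, 41}.
63^41 ≡ 1 (mod 83)  [q = 2: ≡ 1 ✗]
63^2 ≡ 68 (mod 83)  [q = 41: ≢ 1 ✓]
63^41 ≡ 1 shows ord(63) | 41, strictly less than φ(83); not a primitive root.

No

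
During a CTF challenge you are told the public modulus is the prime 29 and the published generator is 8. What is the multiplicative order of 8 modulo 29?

28

By Lagrange's theorem, ord_29(8) divides φ(29) = 29 − 1 = 28 = 2^2 · 7.
Divisors of 28: 1, 2, 4, 7, 14, 28.
Test each divisor d:
8^1 ≡ 8
8^2 ≡ 6
8^4 ≡ 7
8^7 ≡ 17
8^14 ≡ 28
8^28 ≡ 1
Therefore the multiplicative order of 8 modulo 29 is 28.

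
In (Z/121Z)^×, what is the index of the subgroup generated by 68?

Since 68 ∈ (Z/121Z)^×, its order divides φ(121) = φ(11^2) = 11·(11−1) = 110 = 2 · 5 · 11.
Divisors of 110: 1, 2, 5, 10, 11, 22, 55, 110.
Compute 68^d (mod 121) for the divisors d until we hit 1:
68^1 ≡ 68 (mod 121)
68^2 ≡ 26 (mod 121)
68^5 ≡ 109 (mod 121)
68^10 ≡ 23 (mod 121)
68^11 ≡ 112 (mod 121)
68^22 ≡ 81 (mod 121)
68^55 ≡ 120 (mod 121)
68^110 ≡ 1 (mod 121) ✓
The order of 68 is 110, so the subgroup it generates has 110 elements.
The index is φ(121) / ord(68) = 110 / 110 = 1.

1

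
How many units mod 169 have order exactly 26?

12

φ(169) = φ(13^2) = 13·(13−1) = 156 = 2^2 · 3 · 13.
In a cyclic group of order 156, there are φ(d) elements of order d for each divisor d of 156, and zero for non-divisors.
26 = 2 · 13 divides 156, and φ(26) = 12.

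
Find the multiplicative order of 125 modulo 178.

44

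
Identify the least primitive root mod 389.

2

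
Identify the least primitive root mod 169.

2

φ(169) = φ(13^2) = 13·(13−1) = 156 = 2^2 · 3 · 13.
g is a primitive root iff g^(156/q) ≢ 1 (mod 169) for each prime q ∈ {2, 3, 13}.
g = 2: 2^78 ≡ 168; 2^52 ≡ 146; 2^12 ≡ 40 — none is 1, so 2 is a primitive root.
So 2 is the smallest generator of (Z/169Z)^×.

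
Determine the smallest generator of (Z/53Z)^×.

φ(53) = 53 − 1 = 52 = 2^2 · 13.
g is a primitive root iff g^(52/q) ≢ 1 (mod 53) for each prime q ∈ {2, 13}.
g = 2: 2^26 ≡ 52; 2^4 ≡ 16 — none is 1, so 2 is a primitive root.
The smallest primitive root modulo 53 is 2.

2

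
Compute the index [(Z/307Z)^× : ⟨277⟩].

2

By Lagrange's theorem, ord_307(277) divides φ(307) = 307 − 1 = 306 = 2 · 3^2 · 17.
Divisors of 306: 1, 2, 3, 6, 9, 17, 18, 34, 51, 102, 153, 306.
Check 277^d mod 307 for each divisor in increasing order:
277^1 ≡ 277 (mod 307)
277^2 ≡ 286 (mod 307)
277^3 ≡ 16 (mod 307)
277^6 ≡ 256 (mod 307)
277^9 ≡ 105 (mod 307)
277^17 ≡ 93 (mod 307)
277^18 ≡ 280 (mod 307)
277^34 ≡ 53 (mod 307)
277^51 ≡ 17 (mod 307)
277^102 ≡ 289 (mod 307)
277^153 ≡ 1 (mod 307) ✓
The order of 277 is 153, so the subgroup it generates has 153 elements.
Index = |(Z/307Z)^×| / |⟨277⟩| = 306 / 153 = 2.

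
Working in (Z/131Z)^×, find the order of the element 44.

65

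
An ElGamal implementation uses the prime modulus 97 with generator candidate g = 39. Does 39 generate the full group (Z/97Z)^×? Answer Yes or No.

Yes

φ(97) = 97 − 1 = 96 = 2^5 · 3.
Test 39^(96/q) mod 97 for each prime factor q of 96:
39^48 ≡ 96 (mod 97)  [q = 2: ≢ 1 ✓]
39^32 ≡ 61 (mod 97)  [q = 3: ≢ 1 ✓]
Every test exponent gives a nontrivial residue, hence 39 generates the full group.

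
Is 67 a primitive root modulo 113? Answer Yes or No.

Yes

φ(113) = 113 − 1 = 112 = 2^4 · 7.
Test 67^(112/q) mod 113 for each prime factor q of 112:
67^56 ≡ 112 (mod 113)  [q = 2: ≢ 1 ✓]
67^16 ≡ 106 (mod 113)  [q = 7: ≢ 1 ✓]
None equal 1, so ord_113(67) = 112: 67 is a primitive root.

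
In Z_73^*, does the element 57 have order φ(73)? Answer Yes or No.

No

φ(73) = 73 − 1 = 72 = 2^3 · 3^2.
57 is a primitive root mod 73 iff 57^(φ(73)/q) ≢ 1 for every prime q | φ(73), i.e. q ∈ {2, 3}.
57^36 ≡ 1 (mod 73)  [q = 2: ≡ 1 ✗]
57^24 ≡ 64 (mod 73)  [q = 3: ≢ 1 ✓]
57^36 ≡ 1 shows ord(57) | 36, strictly less than φ(73); not a primitive root.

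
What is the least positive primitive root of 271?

φ(271) = 271 − 1 = 270 = 2 · 3^3 · 5.
Test candidates g = 2, 3, … against the prime factors q ∈ {2, 3, 5} of φ(271): g is a generator iff g^(270/q) ≢ 1 for every such q.
g = 2: 2^135 ≡ 1 — hits 1, so not a primitive root.
g = 3: 3^135 ≡ 270; 3^90 ≡ 1 — hits 1, so not a primitive root.
g = 4: 4^135 ≡ 1 — hits 1, so not a primitive root.
g = 5: 5^135 ≡ 1 — hits 1, so not a primitive root.
g = 6: 6^135 ≡ 270; 6^90 ≡ 242; 6^54 ≡ 10 — none is 1, so 6 is a primitive root.
Hence the least primitive root of 271 is 6.

6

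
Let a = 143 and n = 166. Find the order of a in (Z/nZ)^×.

82

ord(143) | φ(166) = φ(2)·φ(83) = 1·82 = 82 = 2 · 41.
Divisors of 82: 1, 2, 41, 82.
Evaluate successive powers at the divisors of 82:
143^1 ≡ 143 (mod 166)
143^2 ≡ 31 (mod 166)
143^41 ≡ 165 (mod 166)
143^82 ≡ 1 (mod 166) ✓
Therefore the multiplicative order of 143 modulo 166 is 82.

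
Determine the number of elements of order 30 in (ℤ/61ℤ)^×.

8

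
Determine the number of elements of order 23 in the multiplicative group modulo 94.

22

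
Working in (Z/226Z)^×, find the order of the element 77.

By Lagrange's theorem, ord_226(77) divides φ(226) = φ(2)·φ(113) = 1·112 = 112 = 2^4 · 7.
Divisors of 112: 1, 2, 4, 7, 8, 14, 16, 28, 56, 112.
Evaluate successive powers at the divisors of 112:
77^1 ≡ 77
77^2 ≡ 53
77^4 ≡ 97
77^7 ≡ 131
77^8 ≡ 143
77^14 ≡ 211
77^16 ≡ 109
77^28 ≡ 225
77^56 ≡ 1
The smallest such exponent is 56, so the order of 77 is 56.

56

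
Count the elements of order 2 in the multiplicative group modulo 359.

1

φ(359) = 359 − 1 = 358 = 2 · 179.
Since (Z/359Z)^× is cyclic of order 358, the number of elements of order d is φ(d) when d | 358 and 0 otherwise.
2 | 358, and φ(2) = 2 − 1 = 1.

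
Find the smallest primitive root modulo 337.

φ(337) = 337 − 1 = 336 = 2^4 · 3 · 7.
Test candidates g = 2, 3, … against the prime factors q ∈ {2, 3, 7} of φ(337): g is a generator iff g^(336/q) ≢ 1 for every such q.
g = 2: 2^168 ≡ 1 — hits 1, so not a primitive root.
g = 3: 3^168 ≡ 1 — hits 1, so not a primitive root.
g = 4: 4^168 ≡ 1 — hits 1, so not a primitive root.
g = 5: 5^168 ≡ 336; 5^112 ≡ 1 — hits 1, so not a primitive root.
g = 6: 6^168 ≡ 1 — hits 1, so not a primitive root.
g = 7: 7^168 ≡ 1 — hits 1, so not a primitive root.
g = 8: 8^168 ≡ 1 — hits 1, so not a primitive root.
g = 9: 9^168 ≡ 1 — hits 1, so not a primitive root.
g = 10: 10^168 ≡ 336; 10^112 ≡ 128; 10^48 ≡ 175 — none is 1, so 10 is a primitive root.
The smallest primitive root modulo 337 is 10.

10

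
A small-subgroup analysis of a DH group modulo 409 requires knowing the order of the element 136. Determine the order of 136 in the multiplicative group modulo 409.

204

ord(136) | φ(409) = 409 − 1 = 408 = 2^3 · 3 · 17.
Divisors of 408: 1, 2, 3, 4, 6, 8, 12, 17, 24, 34, 51, 68, 102, 136, 204, 408.
Compute 136^d (mod 409) for the divisors d until we hit 1:
136^1 ≡ 136 (mod 409)
136^2 ≡ 91 (mod 409)
136^3 ≡ 106 (mod 409)
136^4 ≡ 101 (mod 409)
136^6 ≡ 193 (mod 409)
136^8 ≡ 385 (mod 409)
136^12 ≡ 30 (mod 409)
136^17 ≡ 217 (mod 409)
136^24 ≡ 82 (mod 409)
136^34 ≡ 54 (mod 409)
136^51 ≡ 266 (mod 409)
136^68 ≡ 53 (mod 409)
136^102 ≡ 408 (mod 409)
136^136 ≡ 355 (mod 409)
136^204 ≡ 1 (mod 409) ✓
Therefore the multiplicative order of 136 modulo 409 is 204.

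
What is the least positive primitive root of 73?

5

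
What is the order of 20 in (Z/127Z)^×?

6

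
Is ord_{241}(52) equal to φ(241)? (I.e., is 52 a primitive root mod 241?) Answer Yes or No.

φ(241) = 241 − 1 = 240 = 2^4 · 3 · 5.
An element g generates (Z/241Z)^× iff g^(240/q) ≢ 1 (mod 241) for each prime q ∈ {2, 3, 5}.
52^120 ≡ 240 (mod 241)  [q = 2: ≢ 1 ✓]
52^80 ≡ 15 (mod 241)  [q = 3: ≢ 1 ✓]
52^48 ≡ 87 (mod 241)  [q = 5: ≢ 1 ✓]
Every test exponent gives a nontrivial residue, hence 52 generates the full group.

Yes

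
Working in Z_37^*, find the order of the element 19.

Since 19 ∈ (Z/37Z)^×, its order divides φ(37) = 37 − 1 = 36 = 2^2 · 3^2.
Divisors of 36: 1, 2, 3, 4, 6, 9, 12, 18, 36.
Compute 19^d (mod 37) for the divisors d until we hit 1:
19^1 ≡ 19 (mod 37)
19^2 ≡ 28 (mod 37)
19^3 ≡ 14 (mod 37)
19^4 ≡ 7 (mod 37)
19^6 ≡ 11 (mod 37)
19^9 ≡ 6 (mod 37)
19^12 ≡ 10 (mod 37)
19^18 ≡ 36 (mod 37)
19^36 ≡ 1 (mod 37) ✓
The smallest such exponent is 36, so the order of 19 is 36.

36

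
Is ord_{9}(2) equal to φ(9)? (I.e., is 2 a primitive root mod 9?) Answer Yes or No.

φ(9) = φ(3^2) = 3·(3−1) = 6 = 2 · 3.
It suffices to check that the order of 2 is not a proper divisor of 6: compute 2^(6/q) for q ∈ {2, 3}.
2^3 ≡ 8 (mod 9)  [q = 2: ≢ 1 ✓]
2^2 ≡ 4 (mod 9)  [q = 3: ≢ 1 ✓]
Every test exponent gives a nontrivial residue, hence 2 generates the full group.

Yes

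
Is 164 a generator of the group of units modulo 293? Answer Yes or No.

Yes

φ(293) = 293 − 1 = 292 = 2^2 · 73.
It suffices to check that the order of 164 is not a proper divisor of 292: compute 164^(292/q) for q ∈ {2, 73}.
164^146 ≡ 292 (mod 293)  [q = 2: ≢ 1 ✓]
164^4 ≡ 84 (mod 293)  [q = 73: ≢ 1 ✓]
All checks pass, so 164 has order 292 and is a primitive root modulo 293.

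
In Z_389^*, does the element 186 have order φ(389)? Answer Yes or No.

Yes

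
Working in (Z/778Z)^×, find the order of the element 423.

By Lagrange's theorem, ord_778(423) divides φ(778) = φ(2)·φ(389) = 1·388 = 388 = 2^2 · 97.
Divisors of 388: 1, 2, 4, 97, 194, 388.
Check 423^d mod 778 for each divisor in increasing order:
423^1 ≡ 423 (mod 778)
423^2 ≡ 767 (mod 778)
423^4 ≡ 121 (mod 778)
423^97 ≡ 115 (mod 778)
423^194 ≡ 777 (mod 778)
423^388 ≡ 1 (mod 778) ✓
The smallest such exponent is 388, so the order of 423 is 388.

388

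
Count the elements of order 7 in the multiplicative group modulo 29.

φ(29) = 29 − 1 = 28 = 2^2 · 7.
In a cyclic group of order 28, there are φ(d) elements of order d for each divisor d of 28, and zero for non-divisors.
7 | 28, and φ(7) = 7 − 1 = 6.

6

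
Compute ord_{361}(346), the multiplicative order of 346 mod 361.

171

By Lagrange's theorem, ord_361(346) divides φ(361) = φ(19^2) = 19·(19−1) = 342 = 2 · 3^2 · 19.
Divisors of 342: 1, 2, 3, 6, 9, 18, 19, 38, 57, 114, 171, 342.
Evaluate successive powers at the divisors of 342:
346^1 ≡ 346
346^2 ≡ 225
346^3 ≡ 235
346^6 ≡ 353
346^9 ≡ 286
346^18 ≡ 210
346^19 ≡ 99
346^38 ≡ 54
346^57 ≡ 292
346^114 ≡ 68
346^171 ≡ 1
Hence ord(346) = 171.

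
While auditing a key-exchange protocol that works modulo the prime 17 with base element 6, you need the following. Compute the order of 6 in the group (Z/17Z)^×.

16

Since 6 ∈ (Z/17Z)^×, its order divides φ(17) = 17 − 1 = 16 = 2^4.
Divisors of 16: 1, 2, 4, 8, 16.
Evaluate successive powers at the divisors of 16:
6^1 ≡ 6 (mod 17)
6^2 ≡ 2 (mod 17)
6^4 ≡ 4 (mod 17)
6^8 ≡ 16 (mod 17)
6^16 ≡ 1 (mod 17) ✓
So ord_17(6) = 16.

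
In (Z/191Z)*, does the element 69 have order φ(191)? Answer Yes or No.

φ(191) = 191 − 1 = 190 = 2 · 5 · 19.
It suffices to check that the order of 69 is not a proper divisor of 190: compute 69^(190/q) for q ∈ {2, 5, 19}.
69^95 ≡ 1 (mod 191)  [q = 2: ≡ 1 ✗]
69^38 ≡ 1 (mod 191)  [q = 5: ≡ 1 ✗]
69^10 ≡ 32 (mod 191)  [q = 19: ≢ 1 ✓]
The check at q = 2 fails, so 69 generates a proper subgroup.

No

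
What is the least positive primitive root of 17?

3

φ(17) = 17 − 1 = 16 = 2^4.
Test candidates g = 2, 3, … against the prime factors q ∈ {2} of φ(17): g is a generator iff g^(16/q) ≢ 1 for every such q.
g = 2: 2^8 ≡ 1 — hits 1, so not a primitive root.
g = 3: 3^8 ≡ 16 — none is 1, so 3 is a primitive root.
Hence the least primitive root of 17 is 3.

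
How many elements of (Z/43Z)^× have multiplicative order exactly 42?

12

φ(43) = 43 − 1 = 42 = 2 · 3 · 7.
In a cyclic group of order 42, there are φ(d) elements of order d for each divisor d of 42, and zero for non-divisors.
42 = 2 · 3 · 7 divides 42, and φ(42) = 12.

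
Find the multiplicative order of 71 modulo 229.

Since 71 ∈ (Z/229Z)^×, its order divides φ(229) = 229 − 1 = 228 = 2^2 · 3 · 19.
Divisors of 228: 1, 2, 3, 4, 6, 12, 19, 38, 57, 76, 114, 228.
Check 71^d mod 229 for each divisor in increasing order:
71^1 ≡ 71
71^2 ≡ 3
71^3 ≡ 213
71^4 ≡ 9
71^6 ≡ 27
71^12 ≡ 42
71^19 ≡ 135
71^38 ≡ 134
71^57 ≡ 228
71^76 ≡ 94
71^114 ≡ 1
Hence ord(71) = 114.

114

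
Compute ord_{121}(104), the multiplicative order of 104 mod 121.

55

ord(104) | φ(121) = φ(11^2) = 11·(11−1) = 110 = 2 · 5 · 11.
Divisors of 110: 1, 2, 5, 10, 11, 22, 55, 110.
Test each divisor d:
104^1 ≡ 104 (mod 121)
104^2 ≡ 47 (mod 121)
104^5 ≡ 78 (mod 121)
104^10 ≡ 34 (mod 121)
104^11 ≡ 27 (mod 121)
104^22 ≡ 3 (mod 121)
104^55 ≡ 1 (mod 121) ✓
Hence ord(104) = 55.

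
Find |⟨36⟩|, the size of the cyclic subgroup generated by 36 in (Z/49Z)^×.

ord(36) | φ(49) = φ(7^2) = 7·(7−1) = 42 = 2 · 3 · 7.
Divisors of 42: 1, 2, 3, 6, 7, 14, 21, 42.
Test each divisor d:
36^1 ≡ 36 (mod 49)
36^2 ≡ 22 (mod 49)
36^3 ≡ 8 (mod 49)
36^6 ≡ 15 (mod 49)
36^7 ≡ 1 (mod 49) ✓
Therefore the multiplicative order of 36 modulo 49 is 7.

7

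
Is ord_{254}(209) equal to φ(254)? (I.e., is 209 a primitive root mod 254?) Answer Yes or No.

No

φ(254) = φ(2)·φ(127) = 1·126 = 126 = 2 · 3^2 · 7.
209 is a primitive root mod 254 iff 209^(φ(254)/q) ≢ 1 for every prime q | φ(254), i.e. q ∈ {2, 3, 7}.
209^63 ≡ 1 (mod 254)  [q = 2: ≡ 1 ✗]
209^42 ≡ 19 (mod 254)  [q = 3: ≢ 1 ✓]
209^18 ≡ 135 (mod 254)  [q = 7: ≢ 1 ✓]
Since 209^63 ≡ 1, the order of 209 divides 63 < 126, so 209 is not a primitive root.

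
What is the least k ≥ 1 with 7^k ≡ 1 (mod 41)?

The order of 7 must divide φ(41) = 41 − 1 = 40 = 2^3 · 5.
Divisors of 40: 1, 2, 4, 5, 8, 10, 20, 40.
Check 7^d mod 41 for each divisor in increasing order:
7^1 ≡ 7 (mod 41)
7^2 ≡ 8 (mod 41)
7^4 ≡ 23 (mod 41)
7^5 ≡ 38 (mod 41)
7^8 ≡ 37 (mod 41)
7^10 ≡ 9 (mod 41)
7^20 ≡ 40 (mod 41)
7^40 ≡ 1 (mod 41) ✓
The smallest such exponent is 40, so the order of 7 is 40.

40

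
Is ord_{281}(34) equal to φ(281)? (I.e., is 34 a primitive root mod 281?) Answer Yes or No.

No

φ(281) = 281 − 1 = 280 = 2^3 · 5 · 7.
34 is a primitive root mod 281 iff 34^(φ(281)/q) ≢ 1 for every prime q | φ(281), i.e. q ∈ {2, 5, 7}.
34^140 ≡ 1 (mod 281)  [q = 2: ≡ 1 ✗]
34^56 ≡ 1 (mod 281)  [q = 5: ≡ 1 ✗]
34^40 ≡ 79 (mod 281)  [q = 7: ≢ 1 ✓]
34^140 ≡ 1 shows ord(34) | 140, strictly less than φ(281); not a primitive root.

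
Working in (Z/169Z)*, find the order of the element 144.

13

By Lagrange's theorem, ord_169(144) divides φ(169) = φ(13^2) = 13·(13−1) = 156 = 2^2 · 3 · 13.
Divisors of 156: 1, 2, 3, 4, 6, 12, 13, 26, 39, 52, 78, 156.
Compute 144^d (mod 169) for the divisors d until we hit 1:
144^1 ≡ 144 (mod 169)
144^2 ≡ 118 (mod 169)
144^3 ≡ 92 (mod 169)
144^4 ≡ 66 (mod 169)
144^6 ≡ 14 (mod 169)
144^12 ≡ 27 (mod 169)
144^13 ≡ 1 (mod 169) ✓
Therefore the multiplicative order of 144 modulo 169 is 13.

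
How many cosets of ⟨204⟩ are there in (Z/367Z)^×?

ord(204) | φ(367) = 367 − 1 = 366 = 2 · 3 · 61.
Divisors of 366: 1, 2, 3, 6, 61, 122, 183, 366.
Compute 204^d (mod 367) for the divisors d until we hit 1:
204^1 ≡ 204 (mod 367)
204^2 ≡ 145 (mod 367)
204^3 ≡ 220 (mod 367)
204^6 ≡ 323 (mod 367)
204^61 ≡ 1 (mod 367) ✓
Thus |⟨204⟩| = ord(204) = 61.
Index = |(Z/367Z)^×| / |⟨204⟩| = 366 / 61 = 6.

6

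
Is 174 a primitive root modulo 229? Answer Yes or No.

No

φ(229) = 229 − 1 = 228 = 2^2 · 3 · 19.
Test 174^(228/q) mod 229 for each prime factor q of 228:
174^114 ≡ 1 (mod 229)  [q = 2: ≡ 1 ✗]
174^76 ≡ 94 (mod 229)  [q = 3: ≢ 1 ✓]
174^12 ≡ 225 (mod 229)  [q = 19: ≢ 1 ✓]
174^114 ≡ 1 shows ord(174) | 114, strictly less than φ(229); not a primitive root.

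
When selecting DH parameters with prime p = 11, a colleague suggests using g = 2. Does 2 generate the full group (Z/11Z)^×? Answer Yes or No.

Yes

φ(11) = 11 − 1 = 10 = 2 · 5.
It suffices to check that the order of 2 is not a proper divisor of 10: compute 2^(10/q) for q ∈ {2, 5}.
2^5 ≡ 10 (mod 11)  [q = 2: ≢ 1 ✓]
2^2 ≡ 4 (mod 11)  [q = 5: ≢ 1 ✓]
Every test exponent gives a nontrivial residue, hence 2 generates the full group.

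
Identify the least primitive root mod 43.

3

φ(43) = 43 − 1 = 42 = 2 · 3 · 7.
Test candidates g = 2, 3, … against the prime factors q ∈ {2, 3, 7} of φ(43): g is a generator iff g^(42/q) ≢ 1 for every such q.
g = 2: 2^21 ≡ 42; 2^14 ≡ 1 — hits 1, so not a primitive root.
g = 3: 3^21 ≡ 42; 3^14 ≡ 36; 3^6 ≡ 41 — none is 1, so 3 is a primitive root.
The smallest primitive root modulo 43 is 3.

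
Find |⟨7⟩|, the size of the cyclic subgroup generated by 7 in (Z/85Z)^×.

16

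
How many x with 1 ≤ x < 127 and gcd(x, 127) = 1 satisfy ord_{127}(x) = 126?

φ(127) = 127 − 1 = 126 = 2 · 3^2 · 7.
Since (Z/127Z)^× is cyclic of order 126, the number of elements of order d is φ(d) when d | 126 and 0 otherwise.
126 = 2 · 3^2 · 7 divides 126, and φ(126) = 36.

36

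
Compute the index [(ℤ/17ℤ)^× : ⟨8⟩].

2

Since 8 ∈ (Z/17Z)^×, its order divides φ(17) = 17 − 1 = 16 = 2^4.
Divisors of 16: 1, 2, 4, 8, 16.
Check 8^d mod 17 for each divisor in increasing order:
8^1 ≡ 8 (mod 17)
8^2 ≡ 13 (mod 17)
8^4 ≡ 16 (mod 17)
8^8 ≡ 1 (mod 17) ✓
So ord_17(8) = 8, hence |⟨8⟩| = 8.
Index = |(Z/17Z)^×| / |⟨8⟩| = 16 / 8 = 2.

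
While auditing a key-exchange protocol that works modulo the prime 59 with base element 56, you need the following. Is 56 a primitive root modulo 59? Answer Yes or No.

φ(59) = 59 − 1 = 58 = 2 · 29.
56 is a primitive root mod 59 iff 56^(φ(59)/q) ≢ 1 for every prime q | φ(59), i.e. q ∈ {2, 29}.
56^29 ≡ 58 (mod 59)  [q = 2: ≢ 1 ✓]
56^2 ≡ 9 (mod 59)  [q = 29: ≢ 1 ✓]
None equal 1, so ord_59(56) = 58: 56 is a primitive root.

Yes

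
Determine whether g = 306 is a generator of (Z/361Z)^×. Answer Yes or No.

φ(361) = φ(19^2) = 19·(19−1) = 342 = 2 · 3^2 · 19.
It suffices to check that the order of 306 is not a proper divisor of 342: compute 306^(342/q) for q ∈ {2, 3, 19}.
306^171 ≡ 360 (mod 361)  [q = 2: ≢ 1 ✓]
306^114 ≡ 292 (mod 361)  [q = 3: ≢ 1 ✓]
306^18 ≡ 267 (mod 361)  [q = 19: ≢ 1 ✓]
None equal 1, so ord_361(306) = 342: 306 is a primitive root.

Yes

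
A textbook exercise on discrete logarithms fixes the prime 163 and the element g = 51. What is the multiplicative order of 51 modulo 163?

81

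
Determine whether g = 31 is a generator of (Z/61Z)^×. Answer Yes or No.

Yes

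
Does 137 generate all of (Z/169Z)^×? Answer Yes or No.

Yes

φ(169) = φ(13^2) = 13·(13−1) = 156 = 2^2 · 3 · 13.
It suffices to check that the order of 137 is not a proper divisor of 156: compute 137^(156/q) for q ∈ {2, 3, 13}.
137^78 ≡ 168 (mod 169)  [q = 2: ≢ 1 ✓]
137^52 ≡ 22 (mod 169)  [q = 3: ≢ 1 ✓]
137^12 ≡ 27 (mod 169)  [q = 13: ≢ 1 ✓]
None equal 1, so ord_169(137) = 156: 137 is a primitive root.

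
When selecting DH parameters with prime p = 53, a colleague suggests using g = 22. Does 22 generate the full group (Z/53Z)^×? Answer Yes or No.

Yes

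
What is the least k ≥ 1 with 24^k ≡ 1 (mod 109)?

The order of 24 must divide φ(109) = 109 − 1 = 108 = 2^2 · 3^3.
Divisors of 108: 1, 2, 3, 4, 6, 9, 12, 18, 27, 36, 54, 108.
Test each divisor d:
24^1 ≡ 24 (mod 109)
24^2 ≡ 31 (mod 109)
24^3 ≡ 90 (mod 109)
24^4 ≡ 89 (mod 109)
24^6 ≡ 34 (mod 109)
24^9 ≡ 8 (mod 109)
24^12 ≡ 66 (mod 109)
24^18 ≡ 64 (mod 109)
24^27 ≡ 76 (mod 109)
24^36 ≡ 63 (mod 109)
24^54 ≡ 108 (mod 109)
24^108 ≡ 1 (mod 109) ✓
Hence ord(24) = 108.

108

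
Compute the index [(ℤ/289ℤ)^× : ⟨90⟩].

1

ord(90) | φ(289) = φ(17^2) = 17·(17−1) = 272 = 2^4 · 17.
Divisors of 272: 1, 2, 4, 8, 16, 17, 34, 68, 136, 272.
Check 90^d mod 289 for each divisor in increasing order:
90^1 ≡ 90
90^2 ≡ 8
90^4 ≡ 64
90^8 ≡ 50
90^16 ≡ 188
90^17 ≡ 158
90^34 ≡ 110
90^68 ≡ 251
90^136 ≡ 288
90^272 ≡ 1
So ord_289(90) = 272, hence |⟨90⟩| = 272.
The index is φ(289) / ord(90) = 272 / 272 = 1.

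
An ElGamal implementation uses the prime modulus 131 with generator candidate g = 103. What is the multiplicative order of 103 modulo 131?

130

Since 103 ∈ (Z/131Z)^×, its order divides φ(131) = 131 − 1 = 130 = 2 · 5 · 13.
Divisors of 130: 1, 2, 5, 10, 13, 26, 65, 130.
Check 103^d mod 131 for each divisor in increasing order:
103^1 ≡ 103
103^2 ≡ 129
103^5 ≡ 19
103^10 ≡ 99
103^13 ≡ 42
103^26 ≡ 61
103^65 ≡ 130
103^130 ≡ 1
The smallest such exponent is 130, so the order of 103 is 130.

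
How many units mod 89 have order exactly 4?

2

φ(89) = 89 − 1 = 88 = 2^3 · 11.
Since (Z/89Z)^× is cyclic of order 88, the number of elements of order d is φ(d) when d | 88 and 0 otherwise.
4 = 2^2 divides 88, and φ(4) = 2.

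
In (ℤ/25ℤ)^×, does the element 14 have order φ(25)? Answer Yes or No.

No

φ(25) = φ(5^2) = 5·(5−1) = 20 = 2^2 · 5.
14 is a primitive root mod 25 iff 14^(φ(25)/q) ≢ 1 for every prime q | φ(25), i.e. q ∈ {2, 5}.
14^10 ≡ 1 (mod 25)  [q = 2: ≡ 1 ✗]
14^4 ≡ 16 (mod 25)  [q = 5: ≢ 1 ✓]
Since 14^10 ≡ 1, the order of 14 divides 10 < 20, so 14 is not a primitive root.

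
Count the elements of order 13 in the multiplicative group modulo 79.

12

φ(79) = 79 − 1 = 78 = 2 · 3 · 13.
Since (Z/79Z)^× is cyclic of order 78, the number of elements of order d is φ(d) when d | 78 and 0 otherwise.
13 | 78, and φ(13) = 13 − 1 = 12.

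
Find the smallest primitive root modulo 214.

5

φ(214) = φ(2)·φ(107) = 1·106 = 106 = 2 · 53.
g is a primitive root iff g^(106/q) ≢ 1 (mod 214) for each prime q ∈ {2, 53}.
g = 2: gcd(2, 214) = 2 > 1, not a unit — skip.
g = 3: 3^53 ≡ 1 — hits 1, so not a primitive root.
g = 4: gcd(4, 214) = 2 > 1, not a unit — skip.
g = 5: 5^53 ≡ 213; 5^2 ≡ 25 — none is 1, so 5 is a primitive root.
The smallest primitive root modulo 214 is 5.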